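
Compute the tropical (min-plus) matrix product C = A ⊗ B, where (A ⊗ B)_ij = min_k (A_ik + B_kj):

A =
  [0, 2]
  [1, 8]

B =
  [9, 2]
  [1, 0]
A ⊗ B =
  [3, 2]
  [9, 3]

Apply the min-plus product entry-by-entry:
  C[0][0] = min over k of (A[0][0] + B[0][0] = 0 + 9 = 9, A[0][1] + B[1][0] = 2 + 1 = 3) = 3 (attained at k = 1)
  C[0][1] = min over k of (A[0][0] + B[0][1] = 0 + 2 = 2, A[0][1] + B[1][1] = 2 + 0 = 2) = 2 (attained at k = 0)
  C[1][0] = min over k of (A[1][0] + B[0][0] = 1 + 9 = 10, A[1][1] + B[1][0] = 8 + 1 = 9) = 9 (attained at k = 1)
  C[1][1] = min over k of (A[1][0] + B[0][1] = 1 + 2 = 3, A[1][1] + B[1][1] = 8 + 0 = 8) = 3 (attained at k = 0)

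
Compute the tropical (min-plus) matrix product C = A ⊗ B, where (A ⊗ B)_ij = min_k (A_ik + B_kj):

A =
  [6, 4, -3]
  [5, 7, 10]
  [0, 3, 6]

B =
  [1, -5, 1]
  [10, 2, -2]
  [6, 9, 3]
A ⊗ B =
  [3, 1, 0]
  [6, 0, 5]
  [1, -5, 1]

Apply the min-plus product entry-by-entry:
  C[0][0] = min over k of (A[0][0] + B[0][0] = 6 + 1 = 7, A[0][1] + B[1][0] = 4 + 10 = 14, A[0][2] + B[2][0] = -3 + 6 = 3) = 3 (attained at k = 2)
  C[0][1] = min over k of (A[0][0] + B[0][1] = 6 + -5 = 1, A[0][1] + B[1][1] = 4 + 2 = 6, A[0][2] + B[2][1] = -3 + 9 = 6) = 1 (attained at k = 0)
  C[0][2] = min over k of (A[0][0] + B[0][2] = 6 + 1 = 7, A[0][1] + B[1][2] = 4 + -2 = 2, A[0][2] + B[2][2] = -3 + 3 = 0) = 0 (attained at k = 2)
  C[1][0] = min over k of (A[1][0] + B[0][0] = 5 + 1 = 6, A[1][1] + B[1][0] = 7 + 10 = 17, A[1][2] + B[2][0] = 10 + 6 = 16) = 6 (attained at k = 0)
  C[1][1] = min over k of (A[1][0] + B[0][1] = 5 + -5 = 0, A[1][1] + B[1][1] = 7 + 2 = 9, A[1][2] + B[2][1] = 10 + 9 = 19) = 0 (attained at k = 0)
  C[1][2] = min over k of (A[1][0] + B[0][2] = 5 + 1 = 6, A[1][1] + B[1][2] = 7 + -2 = 5, A[1][2] + B[2][2] = 10 + 3 = 13) = 5 (attained at k = 1)
  C[2][0] = min over k of (A[2][0] + B[0][0] = 0 + 1 = 1, A[2][1] + B[1][0] = 3 + 10 = 13, A[2][2] + B[2][0] = 6 + 6 = 12) = 1 (attained at k = 0)
  C[2][1] = min over k of (A[2][0] + B[0][1] = 0 + -5 = -5, A[2][1] + B[1][1] = 3 + 2 = 5, A[2][2] + B[2][1] = 6 + 9 = 15) = -5 (attained at k = 0)
  C[2][2] = min over k of (A[2][0] + B[0][2] = 0 + 1 = 1, A[2][1] + B[1][2] = 3 + -2 = 1, A[2][2] + B[2][2] = 6 + 3 = 9) = 1 (attained at k = 0)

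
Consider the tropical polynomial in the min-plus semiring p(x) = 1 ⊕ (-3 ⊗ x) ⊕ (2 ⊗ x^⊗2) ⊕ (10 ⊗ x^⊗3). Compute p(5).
p(5) = 1

A tropical monomial a ⊗ x^⊗i evaluates to a + i · x. Evaluating each term at x = 5:
  Term 0 contributes 1 + 0 · 5 = 1
  Term 1 contributes -3 + 1 · 5 = 2
  Term 2 contributes 2 + 2 · 5 = 12
  Term 3 contributes 10 + 3 · 5 = 25
p(5) = ⊕ of these = min[1, 2, 12, 25] = 1.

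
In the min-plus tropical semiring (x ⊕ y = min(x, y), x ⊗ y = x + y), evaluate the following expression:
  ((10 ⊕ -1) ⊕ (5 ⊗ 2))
((10 ⊕ -1) ⊕ (5 ⊗ 2)) = -1

Expand innermost to outermost. Recall ⊕ takes the minimum of its arguments and ⊗ takes their sum. Working out the expression ((10 ⊕ -1) ⊕ (5 ⊗ 2)) gives -1.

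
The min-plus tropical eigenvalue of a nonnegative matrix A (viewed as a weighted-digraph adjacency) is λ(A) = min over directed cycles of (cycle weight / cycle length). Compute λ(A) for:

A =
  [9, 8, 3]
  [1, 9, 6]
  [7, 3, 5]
λ(A) = 7/3

Enumerate directed cycles and compute their means (weight / length). Sample:
  cycle 0 → 0: weight = 9, length = 1, mean = 9/1 ≈ 9.000
  cycle 1 → 1: weight = 9, length = 1, mean = 9/1 ≈ 9.000
  cycle 2 → 2: weight = 5, length = 1, mean = 5/1 ≈ 5.000
  cycle 0 → 1 → 0: weight = 9, length = 2, mean = 9/2 ≈ 4.500
  cycle 0 → 2 → 0: weight = 10, length = 2, mean = 10/2 ≈ 5.000
  cycle 1 → 0 → 1: weight = 9, length = 2, mean = 9/2 ≈ 4.500
Minimum mean = 2.333, attained e.g. along the cycle 0 → 2 → 1 → 0 with weight 7 and length 3. So λ(A) = 7/3 = 7/3.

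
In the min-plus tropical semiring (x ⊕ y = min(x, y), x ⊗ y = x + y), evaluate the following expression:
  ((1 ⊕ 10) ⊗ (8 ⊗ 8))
((1 ⊕ 10) ⊗ (8 ⊗ 8)) = 17

Expand innermost to outermost. Recall ⊕ takes the minimum of its arguments and ⊗ takes their sum. Working out the expression ((1 ⊕ 10) ⊗ (8 ⊗ 8)) gives 17.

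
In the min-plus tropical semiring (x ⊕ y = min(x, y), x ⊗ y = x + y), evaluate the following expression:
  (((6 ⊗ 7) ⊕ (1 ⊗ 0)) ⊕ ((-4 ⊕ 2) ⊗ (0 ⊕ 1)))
(((6 ⊗ 7) ⊕ (1 ⊗ 0)) ⊕ ((-4 ⊕ 2) ⊗ (0 ⊕ 1))) = -4

Expand innermost to outermost. Recall ⊕ takes the minimum of its arguments and ⊗ takes their sum. Working out the expression (((6 ⊗ 7) ⊕ (1 ⊗ 0)) ⊕ ((-4 ⊕ 2) ⊗ (0 ⊕ 1))) gives -4.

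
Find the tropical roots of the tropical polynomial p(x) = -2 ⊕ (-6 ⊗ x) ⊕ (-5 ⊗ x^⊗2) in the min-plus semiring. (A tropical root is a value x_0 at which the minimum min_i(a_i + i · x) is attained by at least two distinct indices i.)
Roots: {-1, 4}

Each tropical root is a break point of the lower envelope of the lines y = a_i + i · x (there are 3 lines, with slopes 0, 1, ..., 2). Only the lines that attain the minimum somewhere contribute to roots; other lines are dominated. Here the surviving (envelope) indices are i = 2, i = 1, i = 0.
Intersections between consecutive envelope lines give the roots: for adjacent envelope indices i < j the intersection is x = (a_i − a_j) / (j − i). Reading off the sorted break points: {-1, 4}.
Verification: at each break x_0, at least two indices attain the minimum of min_i(a_i + i · x_0).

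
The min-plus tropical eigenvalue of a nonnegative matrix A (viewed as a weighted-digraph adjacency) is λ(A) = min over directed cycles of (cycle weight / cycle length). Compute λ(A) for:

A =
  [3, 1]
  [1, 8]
λ(A) = 1

Enumerate directed cycles and compute their means (weight / length). Sample:
  cycle 0 → 0: weight = 3, length = 1, mean = 3/1 ≈ 3.000
  cycle 1 → 1: weight = 8, length = 1, mean = 8/1 ≈ 8.000
  cycle 0 → 1 → 0: weight = 2, length = 2, mean = 2/2 ≈ 1.000
  cycle 1 → 0 → 1: weight = 2, length = 2, mean = 2/2 ≈ 1.000
Minimum mean = 1.000, attained e.g. along the cycle 0 → 1 → 0 with weight 2 and length 2. So λ(A) = 2/2 = 1.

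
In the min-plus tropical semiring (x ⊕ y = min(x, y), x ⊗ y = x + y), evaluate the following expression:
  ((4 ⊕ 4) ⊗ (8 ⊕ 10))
((4 ⊕ 4) ⊗ (8 ⊕ 10)) = 12

Expand innermost to outermost. Recall ⊕ takes the minimum of its arguments and ⊗ takes their sum. Working out the expression ((4 ⊕ 4) ⊗ (8 ⊕ 10)) gives 12.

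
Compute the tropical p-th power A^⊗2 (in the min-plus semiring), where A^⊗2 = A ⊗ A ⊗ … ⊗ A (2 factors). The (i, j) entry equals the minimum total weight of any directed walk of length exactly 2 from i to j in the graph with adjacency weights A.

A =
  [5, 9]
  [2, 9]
A^⊗2 =
  [10, 14]
  [7, 11]

Each entry (A^⊗2)_ij equals the minimum over all length-2 walks i = v_0 → v_1 → … → v_2 = j of Σ_t A[v_t][v_{t+1}]. For example, for (i, j) = (0, 1) we minimise over 2 possible intermediate vertex sequences; the minimum is 14, attained along the walk 0 → 0 → 1.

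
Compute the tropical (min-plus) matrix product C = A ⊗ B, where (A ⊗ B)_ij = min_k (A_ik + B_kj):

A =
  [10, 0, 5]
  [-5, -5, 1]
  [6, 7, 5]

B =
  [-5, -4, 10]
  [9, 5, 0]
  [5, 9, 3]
A ⊗ B =
  [5, 5, 0]
  [-10, -9, -5]
  [1, 2, 7]

Apply the min-plus product entry-by-entry:
  C[0][0] = min over k of (A[0][0] + B[0][0] = 10 + -5 = 5, A[0][1] + B[1][0] = 0 + 9 = 9, A[0][2] + B[2][0] = 5 + 5 = 10) = 5 (attained at k = 0)
  C[0][1] = min over k of (A[0][0] + B[0][1] = 10 + -4 = 6, A[0][1] + B[1][1] = 0 + 5 = 5, A[0][2] + B[2][1] = 5 + 9 = 14) = 5 (attained at k = 1)
  C[0][2] = min over k of (A[0][0] + B[0][2] = 10 + 10 = 20, A[0][1] + B[1][2] = 0 + 0 = 0, A[0][2] + B[2][2] = 5 + 3 = 8) = 0 (attained at k = 1)
  C[1][0] = min over k of (A[1][0] + B[0][0] = -5 + -5 = -10, A[1][1] + B[1][0] = -5 + 9 = 4, A[1][2] + B[2][0] = 1 + 5 = 6) = -10 (attained at k = 0)
  C[1][1] = min over k of (A[1][0] + B[0][1] = -5 + -4 = -9, A[1][1] + B[1][1] = -5 + 5 = 0, A[1][2] + B[2][1] = 1 + 9 = 10) = -9 (attained at k = 0)
  C[1][2] = min over k of (A[1][0] + B[0][2] = -5 + 10 = 5, A[1][1] + B[1][2] = -5 + 0 = -5, A[1][2] + B[2][2] = 1 + 3 = 4) = -5 (attained at k = 1)
  C[2][0] = min over k of (A[2][0] + B[0][0] = 6 + -5 = 1, A[2][1] + B[1][0] = 7 + 9 = 16, A[2][2] + B[2][0] = 5 + 5 = 10) = 1 (attained at k = 0)
  C[2][1] = min over k of (A[2][0] + B[0][1] = 6 + -4 = 2, A[2][1] + B[1][1] = 7 + 5 = 12, A[2][2] + B[2][1] = 5 + 9 = 14) = 2 (attained at k = 0)
  C[2][2] = min over k of (A[2][0] + B[0][2] = 6 + 10 = 16, A[2][1] + B[1][2] = 7 + 0 = 7, A[2][2] + B[2][2] = 5 + 3 = 8) = 7 (attained at k = 1)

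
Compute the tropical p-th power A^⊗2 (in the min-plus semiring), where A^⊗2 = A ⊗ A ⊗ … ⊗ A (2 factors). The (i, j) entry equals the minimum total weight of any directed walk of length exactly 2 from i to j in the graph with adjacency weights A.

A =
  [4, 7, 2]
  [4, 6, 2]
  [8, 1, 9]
A^⊗2 =
  [8, 3, 6]
  [8, 3, 6]
  [5, 7, 3]

Each entry (A^⊗2)_ij equals the minimum over all length-2 walks i = v_0 → v_1 → … → v_2 = j of Σ_t A[v_t][v_{t+1}]. For example, for (i, j) = (0, 2) we minimise over 3 possible intermediate vertex sequences; the minimum is 6, attained along the walk 0 → 0 → 2.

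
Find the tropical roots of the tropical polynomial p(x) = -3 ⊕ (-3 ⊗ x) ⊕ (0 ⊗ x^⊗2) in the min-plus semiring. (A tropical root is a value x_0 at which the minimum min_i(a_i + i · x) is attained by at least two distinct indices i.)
Roots: {-3, 0}

Each tropical root is a break point of the lower envelope of the lines y = a_i + i · x (there are 3 lines, with slopes 0, 1, ..., 2). Only the lines that attain the minimum somewhere contribute to roots; other lines are dominated. Here the surviving (envelope) indices are i = 2, i = 1, i = 0.
Intersections between consecutive envelope lines give the roots: for adjacent envelope indices i < j the intersection is x = (a_i − a_j) / (j − i). Reading off the sorted break points: {-3, 0}.
Verification: at each break x_0, at least two indices attain the minimum of min_i(a_i + i · x_0).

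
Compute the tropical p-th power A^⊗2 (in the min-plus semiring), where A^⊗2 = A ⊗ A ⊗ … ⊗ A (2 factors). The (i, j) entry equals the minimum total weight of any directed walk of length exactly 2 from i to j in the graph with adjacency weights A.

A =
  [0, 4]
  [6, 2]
A^⊗2 =
  [0, 4]
  [6, 4]

Each entry (A^⊗2)_ij equals the minimum over all length-2 walks i = v_0 → v_1 → … → v_2 = j of Σ_t A[v_t][v_{t+1}]. For example, for (i, j) = (0, 1) we minimise over 2 possible intermediate vertex sequences; the minimum is 4, attained along the walk 0 → 0 → 1.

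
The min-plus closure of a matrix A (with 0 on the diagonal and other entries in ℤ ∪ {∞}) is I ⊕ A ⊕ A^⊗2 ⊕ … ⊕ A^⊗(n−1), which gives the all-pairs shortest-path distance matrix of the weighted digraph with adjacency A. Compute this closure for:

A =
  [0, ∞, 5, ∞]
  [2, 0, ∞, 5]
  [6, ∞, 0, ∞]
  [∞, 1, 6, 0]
Closure =
  [0, ∞, 5, ∞]
  [2, 0, 7, 5]
  [6, ∞, 0, ∞]
  [3, 1, 6, 0]

This is the Floyd-Warshall all-pairs shortest-path computation. For each intermediate vertex k = 0, 1, …, 3, update dist[i][j] ← min(dist[i][j], dist[i][k] + dist[k][j]). The final matrix gives, for each (i, j), the minimum total weight of any directed path from i to j (possibly empty when i = j).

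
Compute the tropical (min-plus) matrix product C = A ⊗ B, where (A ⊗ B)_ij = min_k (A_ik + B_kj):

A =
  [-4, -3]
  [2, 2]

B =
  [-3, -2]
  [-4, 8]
A ⊗ B =
  [-7, -6]
  [-2, 0]

Apply the min-plus product entry-by-entry:
  C[0][0] = min over k of (A[0][0] + B[0][0] = -4 + -3 = -7, A[0][1] + B[1][0] = -3 + -4 = -7) = -7 (attained at k = 0)
  C[0][1] = min over k of (A[0][0] + B[0][1] = -4 + -2 = -6, A[0][1] + B[1][1] = -3 + 8 = 5) = -6 (attained at k = 0)
  C[1][0] = min over k of (A[1][0] + B[0][0] = 2 + -3 = -1, A[1][1] + B[1][0] = 2 + -4 = -2) = -2 (attained at k = 1)
  C[1][1] = min over k of (A[1][0] + B[0][1] = 2 + -2 = 0, A[1][1] + B[1][1] = 2 + 8 = 10) = 0 (attained at k = 0)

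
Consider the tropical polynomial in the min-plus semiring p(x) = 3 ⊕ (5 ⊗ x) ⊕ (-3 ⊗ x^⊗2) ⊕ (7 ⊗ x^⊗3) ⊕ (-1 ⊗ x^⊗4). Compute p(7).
p(7) = 3

A tropical monomial a ⊗ x^⊗i evaluates to a + i · x. Evaluating each term at x = 7:
  Term 0 contributes 3 + 0 · 7 = 3
  Term 1 contributes 5 + 1 · 7 = 12
  Term 2 contributes -3 + 2 · 7 = 11
  Term 3 contributes 7 + 3 · 7 = 28
  Term 4 contributes -1 + 4 · 7 = 27
p(7) = ⊕ of these = min[3, 12, 11, 28, 27] = 3.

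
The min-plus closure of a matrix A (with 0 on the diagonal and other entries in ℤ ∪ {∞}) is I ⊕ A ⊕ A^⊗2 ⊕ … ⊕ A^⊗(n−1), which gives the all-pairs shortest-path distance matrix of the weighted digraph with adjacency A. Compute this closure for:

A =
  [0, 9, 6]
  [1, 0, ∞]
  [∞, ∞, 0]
Closure =
  [0, 9, 6]
  [1, 0, 7]
  [∞, ∞, 0]

This is the Floyd-Warshall all-pairs shortest-path computation. For each intermediate vertex k = 0, 1, …, 2, update dist[i][j] ← min(dist[i][j], dist[i][k] + dist[k][j]). The final matrix gives, for each (i, j), the minimum total weight of any directed path from i to j (possibly empty when i = j).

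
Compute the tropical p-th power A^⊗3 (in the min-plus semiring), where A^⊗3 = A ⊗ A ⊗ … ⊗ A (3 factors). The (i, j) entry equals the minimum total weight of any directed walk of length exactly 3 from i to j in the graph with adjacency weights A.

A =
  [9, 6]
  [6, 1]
A^⊗3 =
  [13, 8]
  [8, 3]

Each entry (A^⊗3)_ij equals the minimum over all length-3 walks i = v_0 → v_1 → … → v_3 = j of Σ_t A[v_t][v_{t+1}]. For example, for (i, j) = (0, 1) we minimise over 4 possible intermediate vertex sequences; the minimum is 8, attained along the walk 0 → 1 → 1 → 1.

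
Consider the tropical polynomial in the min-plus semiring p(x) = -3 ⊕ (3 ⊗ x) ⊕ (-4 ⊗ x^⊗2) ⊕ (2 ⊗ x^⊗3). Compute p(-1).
p(-1) = -6

A tropical monomial a ⊗ x^⊗i evaluates to a + i · x. Evaluating each term at x = -1:
  Term 0 contributes -3 + 0 · -1 = -3
  Term 1 contributes 3 + 1 · -1 = 2
  Term 2 contributes -4 + 2 · -1 = -6
  Term 3 contributes 2 + 3 · -1 = -1
p(-1) = ⊕ of these = min[-3, 2, -6, -1] = -6.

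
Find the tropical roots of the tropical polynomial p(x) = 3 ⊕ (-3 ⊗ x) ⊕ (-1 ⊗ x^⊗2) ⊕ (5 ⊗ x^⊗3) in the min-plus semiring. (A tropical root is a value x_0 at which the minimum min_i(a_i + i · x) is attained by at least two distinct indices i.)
Roots: {-6, -2, 6}

Each tropical root is a break point of the lower envelope of the lines y = a_i + i · x (there are 4 lines, with slopes 0, 1, ..., 3). Only the lines that attain the minimum somewhere contribute to roots; other lines are dominated. Here the surviving (envelope) indices are i = 3, i = 2, i = 1, i = 0.
Intersections between consecutive envelope lines give the roots: for adjacent envelope indices i < j the intersection is x = (a_i − a_j) / (j − i). Reading off the sorted break points: {-6, -2, 6}.
Verification: at each break x_0, at least two indices attain the minimum of min_i(a_i + i · x_0).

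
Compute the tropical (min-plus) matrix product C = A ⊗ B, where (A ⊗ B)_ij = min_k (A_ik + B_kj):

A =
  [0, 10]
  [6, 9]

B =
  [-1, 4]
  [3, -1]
A ⊗ B =
  [-1, 4]
  [5, 8]

Apply the min-plus product entry-by-entry:
  C[0][0] = min over k of (A[0][0] + B[0][0] = 0 + -1 = -1, A[0][1] + B[1][0] = 10 + 3 = 13) = -1 (attained at k = 0)
  C[0][1] = min over k of (A[0][0] + B[0][1] = 0 + 4 = 4, A[0][1] + B[1][1] = 10 + -1 = 9) = 4 (attained at k = 0)
  C[1][0] = min over k of (A[1][0] + B[0][0] = 6 + -1 = 5, A[1][1] + B[1][0] = 9 + 3 = 12) = 5 (attained at k = 0)
  C[1][1] = min over k of (A[1][0] + B[0][1] = 6 + 4 = 10, A[1][1] + B[1][1] = 9 + -1 = 8) = 8 (attained at k = 1)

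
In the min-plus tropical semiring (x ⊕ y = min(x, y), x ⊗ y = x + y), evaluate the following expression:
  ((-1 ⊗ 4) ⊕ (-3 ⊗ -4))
((-1 ⊗ 4) ⊕ (-3 ⊗ -4)) = -7

Expand innermost to outermost. Recall ⊕ takes the minimum of its arguments and ⊗ takes their sum. Working out the expression ((-1 ⊗ 4) ⊕ (-3 ⊗ -4)) gives -7.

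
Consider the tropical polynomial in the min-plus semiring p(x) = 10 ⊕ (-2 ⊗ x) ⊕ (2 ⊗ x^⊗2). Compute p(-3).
p(-3) = -5

A tropical monomial a ⊗ x^⊗i evaluates to a + i · x. Evaluating each term at x = -3:
  Term 0 contributes 10 + 0 · -3 = 10
  Term 1 contributes -2 + 1 · -3 = -5
  Term 2 contributes 2 + 2 · -3 = -4
p(-3) = ⊕ of these = min[10, -5, -4] = -5.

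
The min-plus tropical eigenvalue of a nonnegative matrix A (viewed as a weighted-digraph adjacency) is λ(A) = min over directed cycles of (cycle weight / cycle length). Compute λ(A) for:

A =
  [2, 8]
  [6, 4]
λ(A) = 2

Enumerate directed cycles and compute their means (weight / length). Sample:
  cycle 0 → 0: weight = 2, length = 1, mean = 2/1 ≈ 2.000
  cycle 1 → 1: weight = 4, length = 1, mean = 4/1 ≈ 4.000
  cycle 0 → 1 → 0: weight = 14, length = 2, mean = 14/2 ≈ 7.000
  cycle 1 → 0 → 1: weight = 14, length = 2, mean = 14/2 ≈ 7.000
Minimum mean = 2.000, attained e.g. along the cycle 0 → 0 with weight 2 and length 1. So λ(A) = 2/1 = 2.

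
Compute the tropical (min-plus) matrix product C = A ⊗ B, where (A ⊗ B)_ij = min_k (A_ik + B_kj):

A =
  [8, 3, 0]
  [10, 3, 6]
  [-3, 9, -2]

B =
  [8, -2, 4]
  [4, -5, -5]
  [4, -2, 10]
A ⊗ B =
  [4, -2, -2]
  [7, -2, -2]
  [2, -5, 1]

Apply the min-plus product entry-by-entry:
  C[0][0] = min over k of (A[0][0] + B[0][0] = 8 + 8 = 16, A[0][1] + B[1][0] = 3 + 4 = 7, A[0][2] + B[2][0] = 0 + 4 = 4) = 4 (attained at k = 2)
  C[0][1] = min over k of (A[0][0] + B[0][1] = 8 + -2 = 6, A[0][1] + B[1][1] = 3 + -5 = -2, A[0][2] + B[2][1] = 0 + -2 = -2) = -2 (attained at k = 1)
  C[0][2] = min over k of (A[0][0] + B[0][2] = 8 + 4 = 12, A[0][1] + B[1][2] = 3 + -5 = -2, A[0][2] + B[2][2] = 0 + 10 = 10) = -2 (attained at k = 1)
  C[1][0] = min over k of (A[1][0] + B[0][0] = 10 + 8 = 18, A[1][1] + B[1][0] = 3 + 4 = 7, A[1][2] + B[2][0] = 6 + 4 = 10) = 7 (attained at k = 1)
  C[1][1] = min over k of (A[1][0] + B[0][1] = 10 + -2 = 8, A[1][1] + B[1][1] = 3 + -5 = -2, A[1][2] + B[2][1] = 6 + -2 = 4) = -2 (attained at k = 1)
  C[1][2] = min over k of (A[1][0] + B[0][2] = 10 + 4 = 14, A[1][1] + B[1][2] = 3 + -5 = -2, A[1][2] + B[2][2] = 6 + 10 = 16) = -2 (attained at k = 1)
  C[2][0] = min over k of (A[2][0] + B[0][0] = -3 + 8 = 5, A[2][1] + B[1][0] = 9 + 4 = 13, A[2][2] + B[2][0] = -2 + 4 = 2) = 2 (attained at k = 2)
  C[2][1] = min over k of (A[2][0] + B[0][1] = -3 + -2 = -5, A[2][1] + B[1][1] = 9 + -5 = 4, A[2][2] + B[2][1] = -2 + -2 = -4) = -5 (attained at k = 0)
  C[2][2] = min over k of (A[2][0] + B[0][2] = -3 + 4 = 1, A[2][1] + B[1][2] = 9 + -5 = 4, A[2][2] + B[2][2] = -2 + 10 = 8) = 1 (attained at k = 0)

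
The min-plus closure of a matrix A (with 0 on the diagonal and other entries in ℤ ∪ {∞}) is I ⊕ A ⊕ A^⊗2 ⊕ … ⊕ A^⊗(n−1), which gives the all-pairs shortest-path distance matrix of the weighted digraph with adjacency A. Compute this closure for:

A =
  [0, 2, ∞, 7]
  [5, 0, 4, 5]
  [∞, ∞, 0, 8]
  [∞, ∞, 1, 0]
Closure =
  [0, 2, 6, 7]
  [5, 0, 4, 5]
  [∞, ∞, 0, 8]
  [∞, ∞, 1, 0]

This is the Floyd-Warshall all-pairs shortest-path computation. For each intermediate vertex k = 0, 1, …, 3, update dist[i][j] ← min(dist[i][j], dist[i][k] + dist[k][j]). The final matrix gives, for each (i, j), the minimum total weight of any directed path from i to j (possibly empty when i = j).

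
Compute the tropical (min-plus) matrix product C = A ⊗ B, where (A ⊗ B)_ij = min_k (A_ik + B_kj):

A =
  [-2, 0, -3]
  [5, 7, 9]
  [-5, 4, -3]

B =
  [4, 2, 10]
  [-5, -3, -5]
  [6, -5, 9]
A ⊗ B =
  [-5, -8, -5]
  [2, 4, 2]
  [-1, -8, -1]

Apply the min-plus product entry-by-entry:
  C[0][0] = min over k of (A[0][0] + B[0][0] = -2 + 4 = 2, A[0][1] + B[1][0] = 0 + -5 = -5, A[0][2] + B[2][0] = -3 + 6 = 3) = -5 (attained at k = 1)
  C[0][1] = min over k of (A[0][0] + B[0][1] = -2 + 2 = 0, A[0][1] + B[1][1] = 0 + -3 = -3, A[0][2] + B[2][1] = -3 + -5 = -8) = -8 (attained at k = 2)
  C[0][2] = min over k of (A[0][0] + B[0][2] = -2 + 10 = 8, A[0][1] + B[1][2] = 0 + -5 = -5, A[0][2] + B[2][2] = -3 + 9 = 6) = -5 (attained at k = 1)
  C[1][0] = min over k of (A[1][0] + B[0][0] = 5 + 4 = 9, A[1][1] + B[1][0] = 7 + -5 = 2, A[1][2] + B[2][0] = 9 + 6 = 15) = 2 (attained at k = 1)
  C[1][1] = min over k of (A[1][0] + B[0][1] = 5 + 2 = 7, A[1][1] + B[1][1] = 7 + -3 = 4, A[1][2] + B[2][1] = 9 + -5 = 4) = 4 (attained at k = 1)
  C[1][2] = min over k of (A[1][0] + B[0][2] = 5 + 10 = 15, A[1][1] + B[1][2] = 7 + -5 = 2, A[1][2] + B[2][2] = 9 + 9 = 18) = 2 (attained at k = 1)
  C[2][0] = min over k of (A[2][0] + B[0][0] = -5 + 4 = -1, A[2][1] + B[1][0] = 4 + -5 = -1, A[2][2] + B[2][0] = -3 + 6 = 3) = -1 (attained at k = 0)
  C[2][1] = min over k of (A[2][0] + B[0][1] = -5 + 2 = -3, A[2][1] + B[1][1] = 4 + -3 = 1, A[2][2] + B[2][1] = -3 + -5 = -8) = -8 (attained at k = 2)
  C[2][2] = min over k of (A[2][0] + B[0][2] = -5 + 10 = 5, A[2][1] + B[1][2] = 4 + -5 = -1, A[2][2] + B[2][2] = -3 + 9 = 6) = -1 (attained at k = 1)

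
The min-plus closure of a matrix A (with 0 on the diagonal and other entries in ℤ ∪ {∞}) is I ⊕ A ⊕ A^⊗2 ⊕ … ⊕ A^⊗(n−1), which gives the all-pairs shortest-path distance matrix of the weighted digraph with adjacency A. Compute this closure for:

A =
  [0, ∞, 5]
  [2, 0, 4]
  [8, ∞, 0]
Closure =
  [0, ∞, 5]
  [2, 0, 4]
  [8, ∞, 0]

This is the Floyd-Warshall all-pairs shortest-path computation. For each intermediate vertex k = 0, 1, …, 2, update dist[i][j] ← min(dist[i][j], dist[i][k] + dist[k][j]). The final matrix gives, for each (i, j), the minimum total weight of any directed path from i to j (possibly empty when i = j).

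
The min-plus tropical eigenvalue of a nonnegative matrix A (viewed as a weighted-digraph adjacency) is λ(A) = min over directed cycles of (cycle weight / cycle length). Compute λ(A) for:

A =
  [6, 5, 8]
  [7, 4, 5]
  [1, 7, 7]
λ(A) = 11/3

Enumerate directed cycles and compute their means (weight / length). Sample:
  cycle 0 → 0: weight = 6, length = 1, mean = 6/1 ≈ 6.000
  cycle 1 → 1: weight = 4, length = 1, mean = 4/1 ≈ 4.000
  cycle 2 → 2: weight = 7, length = 1, mean = 7/1 ≈ 7.000
  cycle 0 → 1 → 0: weight = 12, length = 2, mean = 12/2 ≈ 6.000
  cycle 0 → 2 → 0: weight = 9, length = 2, mean = 9/2 ≈ 4.500
  cycle 1 → 0 → 1: weight = 12, length = 2, mean = 12/2 ≈ 6.000
Minimum mean = 3.667, attained e.g. along the cycle 0 → 1 → 2 → 0 with weight 11 and length 3. So λ(A) = 11/3 = 11/3.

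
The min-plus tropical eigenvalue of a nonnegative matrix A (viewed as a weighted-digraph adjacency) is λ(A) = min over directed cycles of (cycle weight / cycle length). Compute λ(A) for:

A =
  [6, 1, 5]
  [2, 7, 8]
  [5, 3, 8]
λ(A) = 3/2

Enumerate directed cycles and compute their means (weight / length). Sample:
  cycle 0 → 0: weight = 6, length = 1, mean = 6/1 ≈ 6.000
  cycle 1 → 1: weight = 7, length = 1, mean = 7/1 ≈ 7.000
  cycle 2 → 2: weight = 8, length = 1, mean = 8/1 ≈ 8.000
  cycle 0 → 1 → 0: weight = 3, length = 2, mean = 3/2 ≈ 1.500
  cycle 0 → 2 → 0: weight = 10, length = 2, mean = 10/2 ≈ 5.000
  cycle 1 → 0 → 1: weight = 3, length = 2, mean = 3/2 ≈ 1.500
Minimum mean = 1.500, attained e.g. along the cycle 0 → 1 → 0 with weight 3 and length 2. So λ(A) = 3/2 = 3/2.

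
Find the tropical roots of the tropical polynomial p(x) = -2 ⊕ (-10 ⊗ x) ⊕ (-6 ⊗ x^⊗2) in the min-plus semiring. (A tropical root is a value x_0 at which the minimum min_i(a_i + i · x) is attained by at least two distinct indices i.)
Roots: {-4, 8}

Each tropical root is a break point of the lower envelope of the lines y = a_i + i · x (there are 3 lines, with slopes 0, 1, ..., 2). Only the lines that attain the minimum somewhere contribute to roots; other lines are dominated. Here the surviving (envelope) indices are i = 2, i = 1, i = 0.
Intersections between consecutive envelope lines give the roots: for adjacent envelope indices i < j the intersection is x = (a_i − a_j) / (j − i). Reading off the sorted break points: {-4, 8}.
Verification: at each break x_0, at least two indices attain the minimum of min_i(a_i + i · x_0).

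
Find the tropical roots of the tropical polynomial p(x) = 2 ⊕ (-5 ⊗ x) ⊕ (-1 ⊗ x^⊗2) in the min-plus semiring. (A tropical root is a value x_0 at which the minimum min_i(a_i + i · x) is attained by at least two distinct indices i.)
Roots: {-4, 7}

Each tropical root is a break point of the lower envelope of the lines y = a_i + i · x (there are 3 lines, with slopes 0, 1, ..., 2). Only the lines that attain the minimum somewhere contribute to roots; other lines are dominated. Here the surviving (envelope) indices are i = 2, i = 1, i = 0.
Intersections between consecutive envelope lines give the roots: for adjacent envelope indices i < j the intersection is x = (a_i − a_j) / (j − i). Reading off the sorted break points: {-4, 7}.
Verification: at each break x_0, at least two indices attain the minimum of min_i(a_i + i · x_0).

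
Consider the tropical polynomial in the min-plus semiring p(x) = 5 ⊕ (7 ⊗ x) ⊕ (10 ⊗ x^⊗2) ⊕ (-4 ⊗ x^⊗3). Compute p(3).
p(3) = 5

A tropical monomial a ⊗ x^⊗i evaluates to a + i · x. Evaluating each term at x = 3:
  Term 0 contributes 5 + 0 · 3 = 5
  Term 1 contributes 7 + 1 · 3 = 10
  Term 2 contributes 10 + 2 · 3 = 16
  Term 3 contributes -4 + 3 · 3 = 5
p(3) = ⊕ of these = min[5, 10, 16, 5] = 5.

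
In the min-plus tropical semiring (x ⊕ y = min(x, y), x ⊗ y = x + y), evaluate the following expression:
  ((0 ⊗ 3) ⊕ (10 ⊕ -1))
((0 ⊗ 3) ⊕ (10 ⊕ -1)) = -1

Expand innermost to outermost. Recall ⊕ takes the minimum of its arguments and ⊗ takes their sum. Working out the expression ((0 ⊗ 3) ⊕ (10 ⊕ -1)) gives -1.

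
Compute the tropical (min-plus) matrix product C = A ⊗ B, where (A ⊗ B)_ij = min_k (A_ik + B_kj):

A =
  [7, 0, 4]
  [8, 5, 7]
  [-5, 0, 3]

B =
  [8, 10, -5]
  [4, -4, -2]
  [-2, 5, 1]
A ⊗ B =
  [2, -4, -2]
  [5, 1, 3]
  [1, -4, -10]

Apply the min-plus product entry-by-entry:
  C[0][0] = min over k of (A[0][0] + B[0][0] = 7 + 8 = 15, A[0][1] + B[1][0] = 0 + 4 = 4, A[0][2] + B[2][0] = 4 + -2 = 2) = 2 (attained at k = 2)
  C[0][1] = min over k of (A[0][0] + B[0][1] = 7 + 10 = 17, A[0][1] + B[1][1] = 0 + -4 = -4, A[0][2] + B[2][1] = 4 + 5 = 9) = -4 (attained at k = 1)
  C[0][2] = min over k of (A[0][0] + B[0][2] = 7 + -5 = 2, A[0][1] + B[1][2] = 0 + -2 = -2, A[0][2] + B[2][2] = 4 + 1 = 5) = -2 (attained at k = 1)
  C[1][0] = min over k of (A[1][0] + B[0][0] = 8 + 8 = 16, A[1][1] + B[1][0] = 5 + 4 = 9, A[1][2] + B[2][0] = 7 + -2 = 5) = 5 (attained at k = 2)
  C[1][1] = min over k of (A[1][0] + B[0][1] = 8 + 10 = 18, A[1][1] + B[1][1] = 5 + -4 = 1, A[1][2] + B[2][1] = 7 + 5 = 12) = 1 (attained at k = 1)
  C[1][2] = min over k of (A[1][0] + B[0][2] = 8 + -5 = 3, A[1][1] + B[1][2] = 5 + -2 = 3, A[1][2] + B[2][2] = 7 + 1 = 8) = 3 (attained at k = 0)
  C[2][0] = min over k of (A[2][0] + B[0][0] = -5 + 8 = 3, A[2][1] + B[1][0] = 0 + 4 = 4, A[2][2] + B[2][0] = 3 + -2 = 1) = 1 (attained at k = 2)
  C[2][1] = min over k of (A[2][0] + B[0][1] = -5 + 10 = 5, A[2][1] + B[1][1] = 0 + -4 = -4, A[2][2] + B[2][1] = 3 + 5 = 8) = -4 (attained at k = 1)
  C[2][2] = min over k of (A[2][0] + B[0][2] = -5 + -5 = -10, A[2][1] + B[1][2] = 0 + -2 = -2, A[2][2] + B[2][2] = 3 + 1 = 4) = -10 (attained at k = 0)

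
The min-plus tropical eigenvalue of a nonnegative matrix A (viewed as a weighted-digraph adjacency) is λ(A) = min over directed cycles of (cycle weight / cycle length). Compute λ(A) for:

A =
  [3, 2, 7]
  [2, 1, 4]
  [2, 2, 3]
λ(A) = 1

Enumerate directed cycles and compute their means (weight / length). Sample:
  cycle 0 → 0: weight = 3, length = 1, mean = 3/1 ≈ 3.000
  cycle 1 → 1: weight = 1, length = 1, mean = 1/1 ≈ 1.000
  cycle 2 → 2: weight = 3, length = 1, mean = 3/1 ≈ 3.000
  cycle 0 → 1 → 0: weight = 4, length = 2, mean = 4/2 ≈ 2.000
  cycle 0 → 2 → 0: weight = 9, length = 2, mean = 9/2 ≈ 4.500
  cycle 1 → 0 → 1: weight = 4, length = 2, mean = 4/2 ≈ 2.000
Minimum mean = 1.000, attained e.g. along the cycle 1 → 1 with weight 1 and length 1. So λ(A) = 1/1 = 1.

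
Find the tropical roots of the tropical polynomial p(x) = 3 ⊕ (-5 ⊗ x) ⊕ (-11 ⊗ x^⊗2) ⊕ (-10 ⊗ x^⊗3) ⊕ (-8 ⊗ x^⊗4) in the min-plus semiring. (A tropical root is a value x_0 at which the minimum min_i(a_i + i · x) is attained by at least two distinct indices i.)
Roots: {-2, -1, 6, 8}

Each tropical root is a break point of the lower envelope of the lines y = a_i + i · x (there are 5 lines, with slopes 0, 1, ..., 4). Only the lines that attain the minimum somewhere contribute to roots; other lines are dominated. Here the surviving (envelope) indices are i = 4, i = 3, i = 2, i = 1, i = 0.
Intersections between consecutive envelope lines give the roots: for adjacent envelope indices i < j the intersection is x = (a_i − a_j) / (j − i). Reading off the sorted break points: {-2, -1, 6, 8}.
Verification: at each break x_0, at least two indices attain the minimum of min_i(a_i + i · x_0).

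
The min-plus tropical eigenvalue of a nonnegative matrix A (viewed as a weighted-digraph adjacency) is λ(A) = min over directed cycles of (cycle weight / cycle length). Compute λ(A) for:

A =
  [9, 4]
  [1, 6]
λ(A) = 5/2

Enumerate directed cycles and compute their means (weight / length). Sample:
  cycle 0 → 0: weight = 9, length = 1, mean = 9/1 ≈ 9.000
  cycle 1 → 1: weight = 6, length = 1, mean = 6/1 ≈ 6.000
  cycle 0 → 1 → 0: weight = 5, length = 2, mean = 5/2 ≈ 2.500
  cycle 1 → 0 → 1: weight = 5, length = 2, mean = 5/2 ≈ 2.500
Minimum mean = 2.500, attained e.g. along the cycle 0 → 1 → 0 with weight 5 and length 2. So λ(A) = 5/2 = 5/2.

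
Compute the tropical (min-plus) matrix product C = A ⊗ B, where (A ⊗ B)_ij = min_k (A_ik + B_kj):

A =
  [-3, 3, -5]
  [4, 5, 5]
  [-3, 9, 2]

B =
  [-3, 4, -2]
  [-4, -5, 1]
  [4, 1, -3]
A ⊗ B =
  [-6, -4, -8]
  [1, 0, 2]
  [-6, 1, -5]

Apply the min-plus product entry-by-entry:
  C[0][0] = min over k of (A[0][0] + B[0][0] = -3 + -3 = -6, A[0][1] + B[1][0] = 3 + -4 = -1, A[0][2] + B[2][0] = -5 + 4 = -1) = -6 (attained at k = 0)
  C[0][1] = min over k of (A[0][0] + B[0][1] = -3 + 4 = 1, A[0][1] + B[1][1] = 3 + -5 = -2, A[0][2] + B[2][1] = -5 + 1 = -4) = -4 (attained at k = 2)
  C[0][2] = min over k of (A[0][0] + B[0][2] = -3 + -2 = -5, A[0][1] + B[1][2] = 3 + 1 = 4, A[0][2] + B[2][2] = -5 + -3 = -8) = -8 (attained at k = 2)
  C[1][0] = min over k of (A[1][0] + B[0][0] = 4 + -3 = 1, A[1][1] + B[1][0] = 5 + -4 = 1, A[1][2] + B[2][0] = 5 + 4 = 9) = 1 (attained at k = 0)
  C[1][1] = min over k of (A[1][0] + B[0][1] = 4 + 4 = 8, A[1][1] + B[1][1] = 5 + -5 = 0, A[1][2] + B[2][1] = 5 + 1 = 6) = 0 (attained at k = 1)
  C[1][2] = min over k of (A[1][0] + B[0][2] = 4 + -2 = 2, A[1][1] + B[1][2] = 5 + 1 = 6, A[1][2] + B[2][2] = 5 + -3 = 2) = 2 (attained at k = 0)
  C[2][0] = min over k of (A[2][0] + B[0][0] = -3 + -3 = -6, A[2][1] + B[1][0] = 9 + -4 = 5, A[2][2] + B[2][0] = 2 + 4 = 6) = -6 (attained at k = 0)
  C[2][1] = min over k of (A[2][0] + B[0][1] = -3 + 4 = 1, A[2][1] + B[1][1] = 9 + -5 = 4, A[2][2] + B[2][1] = 2 + 1 = 3) = 1 (attained at k = 0)
  C[2][2] = min over k of (A[2][0] + B[0][2] = -3 + -2 = -5, A[2][1] + B[1][2] = 9 + 1 = 10, A[2][2] + B[2][2] = 2 + -3 = -1) = -5 (attained at k = 0)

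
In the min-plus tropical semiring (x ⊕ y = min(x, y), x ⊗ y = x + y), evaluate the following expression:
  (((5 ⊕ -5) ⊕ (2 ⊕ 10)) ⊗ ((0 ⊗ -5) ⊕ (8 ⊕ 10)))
(((5 ⊕ -5) ⊕ (2 ⊕ 10)) ⊗ ((0 ⊗ -5) ⊕ (8 ⊕ 10))) = -10

Expand innermost to outermost. Recall ⊕ takes the minimum of its arguments and ⊗ takes their sum. Working out the expression (((5 ⊕ -5) ⊕ (2 ⊕ 10)) ⊗ ((0 ⊗ -5) ⊕ (8 ⊕ 10))) gives -10.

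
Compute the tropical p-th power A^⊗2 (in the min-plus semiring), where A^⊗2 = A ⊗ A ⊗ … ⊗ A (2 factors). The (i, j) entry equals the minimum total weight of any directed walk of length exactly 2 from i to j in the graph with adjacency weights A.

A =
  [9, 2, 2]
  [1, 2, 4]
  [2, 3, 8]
A^⊗2 =
  [3, 4, 6]
  [3, 3, 3]
  [4, 4, 4]

Each entry (A^⊗2)_ij equals the minimum over all length-2 walks i = v_0 → v_1 → … → v_2 = j of Σ_t A[v_t][v_{t+1}]. For example, for (i, j) = (0, 2) we minimise over 3 possible intermediate vertex sequences; the minimum is 6, attained along the walk 0 → 1 → 2.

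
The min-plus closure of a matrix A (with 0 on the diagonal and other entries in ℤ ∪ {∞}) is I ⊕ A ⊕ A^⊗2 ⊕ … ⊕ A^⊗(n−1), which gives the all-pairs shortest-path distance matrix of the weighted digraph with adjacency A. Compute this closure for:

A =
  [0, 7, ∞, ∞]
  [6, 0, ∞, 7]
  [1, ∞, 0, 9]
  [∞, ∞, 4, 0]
Closure =
  [0, 7, 18, 14]
  [6, 0, 11, 7]
  [1, 8, 0, 9]
  [5, 12, 4, 0]

This is the Floyd-Warshall all-pairs shortest-path computation. For each intermediate vertex k = 0, 1, …, 3, update dist[i][j] ← min(dist[i][j], dist[i][k] + dist[k][j]). The final matrix gives, for each (i, j), the minimum total weight of any directed path from i to j (possibly empty when i = j).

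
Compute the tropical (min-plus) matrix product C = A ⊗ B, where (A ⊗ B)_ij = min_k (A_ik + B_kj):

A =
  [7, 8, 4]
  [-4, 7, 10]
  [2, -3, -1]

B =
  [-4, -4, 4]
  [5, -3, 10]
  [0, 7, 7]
A ⊗ B =
  [3, 3, 11]
  [-8, -8, 0]
  [-2, -6, 6]

Apply the min-plus product entry-by-entry:
  C[0][0] = min over k of (A[0][0] + B[0][0] = 7 + -4 = 3, A[0][1] + B[1][0] = 8 + 5 = 13, A[0][2] + B[2][0] = 4 + 0 = 4) = 3 (attained at k = 0)
  C[0][1] = min over k of (A[0][0] + B[0][1] = 7 + -4 = 3, A[0][1] + B[1][1] = 8 + -3 = 5, A[0][2] + B[2][1] = 4 + 7 = 11) = 3 (attained at k = 0)
  C[0][2] = min over k of (A[0][0] + B[0][2] = 7 + 4 = 11, A[0][1] + B[1][2] = 8 + 10 = 18, A[0][2] + B[2][2] = 4 + 7 = 11) = 11 (attained at k = 0)
  C[1][0] = min over k of (A[1][0] + B[0][0] = -4 + -4 = -8, A[1][1] + B[1][0] = 7 + 5 = 12, A[1][2] + B[2][0] = 10 + 0 = 10) = -8 (attained at k = 0)
  C[1][1] = min over k of (A[1][0] + B[0][1] = -4 + -4 = -8, A[1][1] + B[1][1] = 7 + -3 = 4, A[1][2] + B[2][1] = 10 + 7 = 17) = -8 (attained at k = 0)
  C[1][2] = min over k of (A[1][0] + B[0][2] = -4 + 4 = 0, A[1][1] + B[1][2] = 7 + 10 = 17, A[1][2] + B[2][2] = 10 + 7 = 17) = 0 (attained at k = 0)
  C[2][0] = min over k of (A[2][0] + B[0][0] = 2 + -4 = -2, A[2][1] + B[1][0] = -3 + 5 = 2, A[2][2] + B[2][0] = -1 + 0 = -1) = -2 (attained at k = 0)
  C[2][1] = min over k of (A[2][0] + B[0][1] = 2 + -4 = -2, A[2][1] + B[1][1] = -3 + -3 = -6, A[2][2] + B[2][1] = -1 + 7 = 6) = -6 (attained at k = 1)
  C[2][2] = min over k of (A[2][0] + B[0][2] = 2 + 4 = 6, A[2][1] + B[1][2] = -3 + 10 = 7, A[2][2] + B[2][2] = -1 + 7 = 6) = 6 (attained at k = 0)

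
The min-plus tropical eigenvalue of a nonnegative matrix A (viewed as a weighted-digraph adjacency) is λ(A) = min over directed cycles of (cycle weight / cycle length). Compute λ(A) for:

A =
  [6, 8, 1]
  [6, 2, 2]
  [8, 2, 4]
λ(A) = 2

Enumerate directed cycles and compute their means (weight / length). Sample:
  cycle 0 → 0: weight = 6, length = 1, mean = 6/1 ≈ 6.000
  cycle 1 → 1: weight = 2, length = 1, mean = 2/1 ≈ 2.000
  cycle 2 → 2: weight = 4, length = 1, mean = 4/1 ≈ 4.000
  cycle 0 → 1 → 0: weight = 14, length = 2, mean = 14/2 ≈ 7.000
  cycle 0 → 2 → 0: weight = 9, length = 2, mean = 9/2 ≈ 4.500
  cycle 1 → 0 → 1: weight = 14, length = 2, mean = 14/2 ≈ 7.000
Minimum mean = 2.000, attained e.g. along the cycle 1 → 1 with weight 2 and length 1. So λ(A) = 2/1 = 2.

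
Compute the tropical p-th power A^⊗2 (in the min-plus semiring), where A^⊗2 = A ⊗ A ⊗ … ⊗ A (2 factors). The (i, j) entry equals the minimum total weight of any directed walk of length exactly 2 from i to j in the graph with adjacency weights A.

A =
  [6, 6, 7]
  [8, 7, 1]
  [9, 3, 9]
A^⊗2 =
  [12, 10, 7]
  [10, 4, 8]
  [11, 10, 4]

Each entry (A^⊗2)_ij equals the minimum over all length-2 walks i = v_0 → v_1 → … → v_2 = j of Σ_t A[v_t][v_{t+1}]. For example, for (i, j) = (0, 2) we minimise over 3 possible intermediate vertex sequences; the minimum is 7, attained along the walk 0 → 1 → 2.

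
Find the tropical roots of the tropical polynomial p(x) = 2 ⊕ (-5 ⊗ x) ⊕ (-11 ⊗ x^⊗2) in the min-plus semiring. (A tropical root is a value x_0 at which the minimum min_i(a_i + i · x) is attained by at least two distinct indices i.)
Roots: {6, 7}

Each tropical root is a break point of the lower envelope of the lines y = a_i + i · x (there are 3 lines, with slopes 0, 1, ..., 2). Only the lines that attain the minimum somewhere contribute to roots; other lines are dominated. Here the surviving (envelope) indices are i = 2, i = 1, i = 0.
Intersections between consecutive envelope lines give the roots: for adjacent envelope indices i < j the intersection is x = (a_i − a_j) / (j − i). Reading off the sorted break points: {6, 7}.
Verification: at each break x_0, at least two indices attain the minimum of min_i(a_i + i · x_0).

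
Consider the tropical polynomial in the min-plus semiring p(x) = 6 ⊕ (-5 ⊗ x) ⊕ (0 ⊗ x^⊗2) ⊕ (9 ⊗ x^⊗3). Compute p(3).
p(3) = -2

A tropical monomial a ⊗ x^⊗i evaluates to a + i · x. Evaluating each term at x = 3:
  Term 0 contributes 6 + 0 · 3 = 6
  Term 1 contributes -5 + 1 · 3 = -2
  Term 2 contributes 0 + 2 · 3 = 6
  Term 3 contributes 9 + 3 · 3 = 18
p(3) = ⊕ of these = min[6, -2, 6, 18] = -2.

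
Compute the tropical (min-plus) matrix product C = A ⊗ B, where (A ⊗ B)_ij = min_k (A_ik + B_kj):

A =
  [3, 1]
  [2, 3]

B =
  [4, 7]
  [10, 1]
A ⊗ B =
  [7, 2]
  [6, 4]

Apply the min-plus product entry-by-entry:
  C[0][0] = min over k of (A[0][0] + B[0][0] = 3 + 4 = 7, A[0][1] + B[1][0] = 1 + 10 = 11) = 7 (attained at k = 0)
  C[0][1] = min over k of (A[0][0] + B[0][1] = 3 + 7 = 10, A[0][1] + B[1][1] = 1 + 1 = 2) = 2 (attained at k = 1)
  C[1][0] = min over k of (A[1][0] + B[0][0] = 2 + 4 = 6, A[1][1] + B[1][0] = 3 + 10 = 13) = 6 (attained at k = 0)
  C[1][1] = min over k of (A[1][0] + B[0][1] = 2 + 7 = 9, A[1][1] + B[1][1] = 3 + 1 = 4) = 4 (attained at k = 1)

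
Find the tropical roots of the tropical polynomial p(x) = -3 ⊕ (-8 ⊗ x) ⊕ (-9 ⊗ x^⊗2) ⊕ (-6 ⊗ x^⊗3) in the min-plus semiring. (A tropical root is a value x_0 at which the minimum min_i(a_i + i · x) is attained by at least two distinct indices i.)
Roots: {-3, 1, 5}

Each tropical root is a break point of the lower envelope of the lines y = a_i + i · x (there are 4 lines, with slopes 0, 1, ..., 3). Only the lines that attain the minimum somewhere contribute to roots; other lines are dominated. Here the surviving (envelope) indices are i = 3, i = 2, i = 1, i = 0.
Intersections between consecutive envelope lines give the roots: for adjacent envelope indices i < j the intersection is x = (a_i − a_j) / (j − i). Reading off the sorted break points: {-3, 1, 5}.
Verification: at each break x_0, at least two indices attain the minimum of min_i(a_i + i · x_0).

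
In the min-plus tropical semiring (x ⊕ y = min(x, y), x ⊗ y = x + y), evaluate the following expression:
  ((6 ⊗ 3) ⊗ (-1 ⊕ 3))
((6 ⊗ 3) ⊗ (-1 ⊕ 3)) = 8

Expand innermost to outermost. Recall ⊕ takes the minimum of its arguments and ⊗ takes their sum. Working out the expression ((6 ⊗ 3) ⊗ (-1 ⊕ 3)) gives 8.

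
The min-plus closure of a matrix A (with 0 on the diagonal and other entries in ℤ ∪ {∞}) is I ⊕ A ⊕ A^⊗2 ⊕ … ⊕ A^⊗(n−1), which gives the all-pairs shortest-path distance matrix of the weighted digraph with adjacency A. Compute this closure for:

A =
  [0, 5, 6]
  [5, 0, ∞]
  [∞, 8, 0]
Closure =
  [0, 5, 6]
  [5, 0, 11]
  [13, 8, 0]

This is the Floyd-Warshall all-pairs shortest-path computation. For each intermediate vertex k = 0, 1, …, 2, update dist[i][j] ← min(dist[i][j], dist[i][k] + dist[k][j]). The final matrix gives, for each (i, j), the minimum total weight of any directed path from i to j (possibly empty when i = j).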